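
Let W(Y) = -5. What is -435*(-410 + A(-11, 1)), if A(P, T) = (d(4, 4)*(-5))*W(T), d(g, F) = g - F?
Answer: 178350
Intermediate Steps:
A(P, T) = 0 (A(P, T) = ((4 - 1*4)*(-5))*(-5) = ((4 - 4)*(-5))*(-5) = (0*(-5))*(-5) = 0*(-5) = 0)
-435*(-410 + A(-11, 1)) = -435*(-410 + 0) = -435*(-410) = 178350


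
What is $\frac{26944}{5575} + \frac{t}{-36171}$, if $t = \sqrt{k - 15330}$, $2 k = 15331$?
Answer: $\frac{26944}{5575} - \frac{i \sqrt{30658}}{72342} \approx 4.833 - 0.0024204 i$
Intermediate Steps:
$k = \frac{15331}{2}$ ($k = \frac{1}{2} \cdot 15331 = \frac{15331}{2} \approx 7665.5$)
$t = \frac{i \sqrt{30658}}{2}$ ($t = \sqrt{\frac{15331}{2} - 15330} = \sqrt{- \frac{15329}{2}} = \frac{i \sqrt{30658}}{2} \approx 87.547 i$)
$\frac{26944}{5575} + \frac{t}{-36171} = \frac{26944}{5575} + \frac{\frac{1}{2} i \sqrt{30658}}{-36171} = 26944 \cdot \frac{1}{5575} + \frac{i \sqrt{30658}}{2} \left(- \frac{1}{36171}\right) = \frac{26944}{5575} - \frac{i \sqrt{30658}}{72342}$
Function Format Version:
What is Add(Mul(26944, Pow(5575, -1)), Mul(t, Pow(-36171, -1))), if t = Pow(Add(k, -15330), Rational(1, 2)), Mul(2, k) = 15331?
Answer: Add(Rational(26944, 5575), Mul(Rational(-1, 72342), I, Pow(30658, Rational(1, 2)))) ≈ Add(4.8330, Mul(-0.0024204, I))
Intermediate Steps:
k = Rational(15331, 2) (k = Mul(Rational(1, 2), 15331) = Rational(15331, 2) ≈ 7665.5)
t = Mul(Rational(1, 2), I, Pow(30658, Rational(1, 2))) (t = Pow(Add(Rational(15331, 2), -15330), Rational(1, 2)) = Pow(Rational(-15329, 2), Rational(1, 2)) = Mul(Rational(1, 2), I, Pow(30658, Rational(1, 2))) ≈ Mul(87.547, I))
Add(Mul(26944, Pow(5575, -1)), Mul(t, Pow(-36171, -1))) = Add(Mul(26944, Pow(5575, -1)), Mul(Mul(Rational(1, 2), I, Pow(30658, Rational(1, 2))), Pow(-36171, -1))) = Add(Mul(26944, Rational(1, 5575)), Mul(Mul(Rational(1, 2), I, Pow(30658, Rational(1, 2))), Rational(-1, 36171))) = Add(Rational(26944, 5575), Mul(Rational(-1, 72342), I, Pow(30658, Rational(1, 2))))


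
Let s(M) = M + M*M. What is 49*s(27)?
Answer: 37044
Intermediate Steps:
s(M) = M + M**2
49*s(27) = 49*(27*(1 + 27)) = 49*(27*28) = 49*756 = 37044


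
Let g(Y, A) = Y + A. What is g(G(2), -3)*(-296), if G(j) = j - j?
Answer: 888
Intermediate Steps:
G(j) = 0
g(Y, A) = A + Y
g(G(2), -3)*(-296) = (-3 + 0)*(-296) = -3*(-296) = 888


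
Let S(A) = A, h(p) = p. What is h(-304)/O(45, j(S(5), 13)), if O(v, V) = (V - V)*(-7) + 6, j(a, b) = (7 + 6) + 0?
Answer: -152/3 ≈ -50.667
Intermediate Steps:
j(a, b) = 13 (j(a, b) = 13 + 0 = 13)
O(v, V) = 6 (O(v, V) = 0*(-7) + 6 = 0 + 6 = 6)
h(-304)/O(45, j(S(5), 13)) = -304/6 = -304*⅙ = -152/3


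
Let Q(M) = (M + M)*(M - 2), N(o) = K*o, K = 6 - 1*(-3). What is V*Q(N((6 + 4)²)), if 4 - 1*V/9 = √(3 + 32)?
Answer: 58190400 - 14547600*√35 ≈ -2.7874e+7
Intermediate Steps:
K = 9 (K = 6 + 3 = 9)
N(o) = 9*o
Q(M) = 2*M*(-2 + M) (Q(M) = (2*M)*(-2 + M) = 2*M*(-2 + M))
V = 36 - 9*√35 (V = 36 - 9*√(3 + 32) = 36 - 9*√35 ≈ -17.245)
V*Q(N((6 + 4)²)) = (36 - 9*√35)*(2*(9*(6 + 4)²)*(-2 + 9*(6 + 4)²)) = (36 - 9*√35)*(2*(9*10²)*(-2 + 9*10²)) = (36 - 9*√35)*(2*(9*100)*(-2 + 9*100)) = (36 - 9*√35)*(2*900*(-2 + 900)) = (36 - 9*√35)*(2*900*898) = (36 - 9*√35)*1616400 = 58190400 - 14547600*√35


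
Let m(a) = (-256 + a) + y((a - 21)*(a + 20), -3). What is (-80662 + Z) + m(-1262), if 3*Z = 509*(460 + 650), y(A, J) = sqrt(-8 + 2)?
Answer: 106150 + I*sqrt(6) ≈ 1.0615e+5 + 2.4495*I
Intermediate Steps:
y(A, J) = I*sqrt(6) (y(A, J) = sqrt(-6) = I*sqrt(6))
m(a) = -256 + a + I*sqrt(6) (m(a) = (-256 + a) + I*sqrt(6) = -256 + a + I*sqrt(6))
Z = 188330 (Z = (509*(460 + 650))/3 = (509*1110)/3 = (1/3)*564990 = 188330)
(-80662 + Z) + m(-1262) = (-80662 + 188330) + (-256 - 1262 + I*sqrt(6)) = 107668 + (-1518 + I*sqrt(6)) = 106150 + I*sqrt(6)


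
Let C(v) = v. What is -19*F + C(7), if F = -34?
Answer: 653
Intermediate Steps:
-19*F + C(7) = -19*(-34) + 7 = 646 + 7 = 653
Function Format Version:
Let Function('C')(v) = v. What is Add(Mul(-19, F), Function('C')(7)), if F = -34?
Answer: 653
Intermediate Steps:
Add(Mul(-19, F), Function('C')(7)) = Add(Mul(-19, -34), 7) = Add(646, 7) = 653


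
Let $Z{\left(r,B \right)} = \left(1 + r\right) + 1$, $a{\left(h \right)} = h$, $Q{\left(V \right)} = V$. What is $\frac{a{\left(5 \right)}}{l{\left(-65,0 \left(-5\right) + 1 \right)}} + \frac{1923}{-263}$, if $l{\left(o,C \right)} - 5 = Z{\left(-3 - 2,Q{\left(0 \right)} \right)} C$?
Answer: $- \frac{2531}{526} \approx -4.8118$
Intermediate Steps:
$Z{\left(r,B \right)} = 2 + r$
$l{\left(o,C \right)} = 5 - 3 C$ ($l{\left(o,C \right)} = 5 + \left(2 - 5\right) C = 5 - 3 C$)
$\frac{a{\left(5 \right)}}{l{\left(-65,0 \left(-5\right) + 1 \right)}} + \frac{1923}{-263} = \frac{5}{5 - 3 \left(0 \left(-5\right) + 1\right)} + \frac{1923}{-263} = \frac{5}{5 - 3 \left(0 + 1\right)} + 1923 \left(- \frac{1}{263}\right) = \frac{5}{5 - 3} - \frac{1923}{263} = \frac{5}{2} - \frac{1923}{263} = - \frac{2531}{526}$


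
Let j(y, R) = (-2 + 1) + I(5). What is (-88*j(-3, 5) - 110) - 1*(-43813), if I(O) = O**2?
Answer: 41591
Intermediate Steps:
j(y, R) = 24 (j(y, R) = (-2 + 1) + 5**2 = -1 + 25 = 24)
(-88*j(-3, 5) - 110) - 1*(-43813) = (-88*24 - 110) - 1*(-43813) = (-2112 - 110) + 43813 = -2222 + 43813 = 41591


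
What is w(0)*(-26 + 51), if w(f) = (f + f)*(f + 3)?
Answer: 0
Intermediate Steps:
w(f) = 2*f*(3 + f) (w(f) = (2*f)*(3 + f) = 2*f*(3 + f))
w(0)*(-26 + 51) = (2*0*(3 + 0))*(-26 + 51) = (2*0*3)*25 = 0*25 = 0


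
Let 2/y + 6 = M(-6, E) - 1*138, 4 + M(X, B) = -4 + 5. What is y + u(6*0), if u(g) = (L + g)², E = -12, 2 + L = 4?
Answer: 586/147 ≈ 3.9864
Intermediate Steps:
L = 2 (L = -2 + 4 = 2)
M(X, B) = -3 (M(X, B) = -4 + (-4 + 5) = -4 + 1 = -3)
u(g) = (2 + g)²
y = -2/147 (y = 2/(-6 + (-3 - 1*138)) = 2/(-6 + (-3 - 138)) = 2/(-6 - 141) = 2/(-147) = 2*(-1/147) = -2/147 ≈ -0.013605)
y + u(6*0) = -2/147 + (2 + 6*0)² = -2/147 + (2 + 0)² = -2/147 + 2² = -2/147 + 4 = 586/147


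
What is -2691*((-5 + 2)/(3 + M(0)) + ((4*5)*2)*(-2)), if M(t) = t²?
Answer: 217971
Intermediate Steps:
-2691*((-5 + 2)/(3 + M(0)) + ((4*5)*2)*(-2)) = -2691*((-5 + 2)/(3 + 0²) + ((4*5)*2)*(-2)) = -2691*(-3/(3 + 0) + (20*2)*(-2)) = -2691*(-3/3 + 40*(-2)) = -2691*(-3*⅓ - 80) = -2691*(-1 - 80) = -2691*(-81) = 217971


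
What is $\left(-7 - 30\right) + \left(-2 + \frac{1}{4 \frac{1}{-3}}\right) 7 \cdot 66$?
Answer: $- \frac{2615}{2} \approx -1307.5$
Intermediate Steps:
$\left(-7 - 30\right) + \left(-2 + \frac{1}{4 \frac{1}{-3}}\right) 7 \cdot 66 = \left(-7 - 30\right) + \left(-2 + \frac{1}{4 \left(- \frac{1}{3}\right)}\right) 7 \cdot 66 = -37 + \left(-2 + \frac{1}{- \frac{4}{3}}\right) 7 \cdot 66 = -37 + \left(-2 - \frac{3}{4}\right) 7 \cdot 66 = -37 + \left(- \frac{11}{4}\right) 7 \cdot 66 = -37 - \frac{2541}{2} = - \frac{2615}{2}$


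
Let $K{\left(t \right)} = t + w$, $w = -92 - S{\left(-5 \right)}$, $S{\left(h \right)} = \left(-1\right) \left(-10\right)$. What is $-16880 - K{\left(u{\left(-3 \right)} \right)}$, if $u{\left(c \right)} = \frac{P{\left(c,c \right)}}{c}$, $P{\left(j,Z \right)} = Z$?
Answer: $-16779$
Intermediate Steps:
$S{\left(h \right)} = 10$
$u{\left(c \right)} = 1$ ($u{\left(c \right)} = \frac{c}{c} = 1$)
$w = -102$ ($w = -92 - 10 = -102$)
$K{\left(t \right)} = -102 + t$ ($K{\left(t \right)} = t - 102 = -102 + t$)
$-16880 - K{\left(u{\left(-3 \right)} \right)} = -16880 - \left(-102 + 1\right) = -16880 - -101 = -16880 + 101 = -16779$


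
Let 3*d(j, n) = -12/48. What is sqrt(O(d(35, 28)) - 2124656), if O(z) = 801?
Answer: I*sqrt(2123855) ≈ 1457.3*I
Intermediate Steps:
d(j, n) = -1/12 (d(j, n) = (-12/48)/3 = (-12*1/48)/3 = (1/3)*(-1/4) = -1/12)
sqrt(O(d(35, 28)) - 2124656) = sqrt(801 - 2124656) = sqrt(-2123855) = I*sqrt(2123855)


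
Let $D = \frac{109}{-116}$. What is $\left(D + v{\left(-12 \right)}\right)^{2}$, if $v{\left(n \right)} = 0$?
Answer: $\frac{11881}{13456} \approx 0.88295$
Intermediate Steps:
$D = - \frac{109}{116}$ ($D = 109 \left(- \frac{1}{116}\right) = - \frac{109}{116} \approx -0.93966$)
$\left(D + v{\left(-12 \right)}\right)^{2} = \left(- \frac{109}{116} + 0\right)^{2} = \left(- \frac{109}{116}\right)^{2} = \frac{11881}{13456}$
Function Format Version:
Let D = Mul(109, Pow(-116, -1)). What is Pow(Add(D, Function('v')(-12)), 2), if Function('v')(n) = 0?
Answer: Rational(11881, 13456) ≈ 0.88295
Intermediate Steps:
D = Rational(-109, 116) (D = Mul(109, Rational(-1, 116)) = Rational(-109, 116) ≈ -0.93966)
Pow(Add(D, Function('v')(-12)), 2) = Pow(Add(Rational(-109, 116), 0), 2) = Pow(Rational(-109, 116), 2) = Rational(11881, 13456)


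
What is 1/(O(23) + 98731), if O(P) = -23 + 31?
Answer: 1/98739 ≈ 1.0128e-5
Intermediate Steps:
O(P) = 8
1/(O(23) + 98731) = 1/(8 + 98731) = 1/98739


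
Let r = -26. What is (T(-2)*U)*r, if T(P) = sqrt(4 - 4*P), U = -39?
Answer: 2028*sqrt(3) ≈ 3512.6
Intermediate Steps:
(T(-2)*U)*r = ((2*sqrt(1 - 1*(-2)))*(-39))*(-26) = ((2*sqrt(1 + 2))*(-39))*(-26) = ((2*sqrt(3))*(-39))*(-26) = -78*sqrt(3)*(-26) = 2028*sqrt(3)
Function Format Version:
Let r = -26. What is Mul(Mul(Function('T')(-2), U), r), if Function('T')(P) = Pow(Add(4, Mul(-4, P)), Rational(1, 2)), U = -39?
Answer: Mul(2028, Pow(3, Rational(1, 2))) ≈ 3512.6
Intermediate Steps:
Mul(Mul(Function('T')(-2), U), r) = Mul(Mul(Mul(2, Pow(Add(1, Mul(-1, -2)), Rational(1, 2))), -39), -26) = Mul(Mul(Mul(2, Pow(Add(1, 2), Rational(1, 2))), -39), -26) = Mul(Mul(Mul(2, Pow(3, Rational(1, 2))), -39), -26) = Mul(Mul(-78, Pow(3, Rational(1, 2))), -26) = Mul(2028, Pow(3, Rational(1, 2)))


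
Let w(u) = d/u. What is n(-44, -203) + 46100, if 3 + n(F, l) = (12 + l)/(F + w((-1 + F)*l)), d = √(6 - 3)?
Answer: 2482645777804603/53851921199 + 581595*√3/53851921199 ≈ 46101.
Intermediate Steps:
d = √3 ≈ 1.7320
w(u) = √3/u
n(F, l) = -3 + (12 + l)/(F + √3/(l*(-1 + F))) (n(F, l) = -3 + (12 + l)/(F + √3/(((-1 + F)*l))) = -3 + (12 + l)/(F + √3/((l*(-1 + F)))) = -3 + (12 + l)/(F + √3*(1/(l*(-1 + F)))) = -3 + (12 + l)/(F + √3/(l*(-1 + F))))
n(-44, -203) + 46100 = (-3*√3 - 1*(-203)*(-1 - 44)*(-12 - 1*(-203) + 3*(-44)))/(√3 - 44*(-203)*(-1 - 44)) + 46100 = (-3*√3 - 1*(-203)*(-45)*(-12 + 203 - 132))/(√3 - 44*(-203)*(-45)) + 46100 = (-3*√3 - 1*(-203)*(-45)*59)/(√3 - 401940) + 46100 = (-3*√3 - 538965)/(-401940 + √3) + 46100 = (-538965 - 3*√3)/(-401940 + √3) + 46100 = 46100 + (-538965 - 3*√3)/(-401940 + √3)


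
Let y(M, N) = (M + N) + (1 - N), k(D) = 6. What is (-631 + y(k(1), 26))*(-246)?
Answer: 153504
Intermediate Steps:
y(M, N) = 1 + M
(-631 + y(k(1), 26))*(-246) = (-631 + (1 + 6))*(-246) = (-631 + 7)*(-246) = -624*(-246) = 153504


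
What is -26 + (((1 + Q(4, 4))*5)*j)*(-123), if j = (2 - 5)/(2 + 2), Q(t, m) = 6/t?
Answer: 9017/8 ≈ 1127.1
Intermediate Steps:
j = -¾ (j = -3/4 = -3*¼ = -¾ ≈ -0.75000)
-26 + (((1 + Q(4, 4))*5)*j)*(-123) = -26 + (((1 + 6/4)*5)*(-¾))*(-123) = -26 + (((1 + 6*(¼))*5)*(-¾))*(-123) = -26 + (((1 + 3/2)*5)*(-¾))*(-123) = -26 + (((5/2)*5)*(-¾))*(-123) = -26 + ((25/2)*(-¾))*(-123) = -26 - 75/8*(-123) = -26 + 9225/8 = 9017/8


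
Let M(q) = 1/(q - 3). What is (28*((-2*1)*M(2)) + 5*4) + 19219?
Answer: 19295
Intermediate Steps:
M(q) = 1/(-3 + q)
(28*((-2*1)*M(2)) + 5*4) + 19219 = (28*((-2*1)/(-3 + 2)) + 5*4) + 19219 = (28*(-2/(-1)) + 20) + 19219 = (28*(-2*(-1)) + 20) + 19219 = (28*2 + 20) + 19219 = (56 + 20) + 19219 = 76 + 19219 = 19295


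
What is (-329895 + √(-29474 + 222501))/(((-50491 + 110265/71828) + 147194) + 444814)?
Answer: -23695698060/38896193341 + 4812476*√43/38896193341 ≈ -0.60839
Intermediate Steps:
(-329895 + √(-29474 + 222501))/(((-50491 + 110265/71828) + 147194) + 444814) = (-329895 + √193027)/(((-50491 + 110265*(1/71828)) + 147194) + 444814) = (-329895 + 67*√43)/(((-50491 + 110265/71828) + 147194) + 444814) = (-329895 + 67*√43)/((-3626557283/71828 + 147194) + 444814) = (-329895 + 67*√43)/(6946093349/71828 + 444814) = (-329895 + 67*√43)/(38896193341/71828) = (-329895 + 67*√43)*(71828/38896193341) = -23695698060/38896193341 + 4812476*√43/38896193341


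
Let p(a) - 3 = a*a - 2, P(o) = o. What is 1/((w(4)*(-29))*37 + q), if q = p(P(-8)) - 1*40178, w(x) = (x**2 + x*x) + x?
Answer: -1/78741 ≈ -1.2700e-5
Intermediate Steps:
p(a) = 1 + a**2 (p(a) = 3 + (a*a - 2) = 3 + (a**2 - 2) = 3 + (-2 + a**2) = 1 + a**2)
w(x) = x + 2*x**2 (w(x) = (x**2 + x**2) + x = 2*x**2 + x = x + 2*x**2)
q = -40113 (q = (1 + (-8)**2) - 1*40178 = (1 + 64) - 40178 = 65 - 40178 = -40113)
1/((w(4)*(-29))*37 + q) = 1/(((4*(1 + 2*4))*(-29))*37 - 40113) = 1/(((4*(1 + 8))*(-29))*37 - 40113) = 1/(((4*9)*(-29))*37 - 40113) = 1/((36*(-29))*37 - 40113) = 1/(-1044*37 - 40113) = 1/(-38628 - 40113) = 1/(-78741) = -1/78741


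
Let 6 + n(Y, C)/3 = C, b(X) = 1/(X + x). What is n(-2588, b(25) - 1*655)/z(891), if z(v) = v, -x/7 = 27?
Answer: -365/164 ≈ -2.2256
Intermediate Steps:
x = -189 (x = -7*27 = -189)
b(X) = 1/(-189 + X) (b(X) = 1/(X - 189) = 1/(-189 + X))
n(Y, C) = -18 + 3*C
n(-2588, b(25) - 1*655)/z(891) = (-18 + 3*(1/(-189 + 25) - 1*655))/891 = (-18 + 3*(1/(-164) - 655))*(1/891) = (-18 + 3*(-1/164 - 655))*(1/891) = (-18 + 3*(-107421/164))*(1/891) = (-18 - 322263/164)*(1/891) = -325215/164*1/891 = -365/164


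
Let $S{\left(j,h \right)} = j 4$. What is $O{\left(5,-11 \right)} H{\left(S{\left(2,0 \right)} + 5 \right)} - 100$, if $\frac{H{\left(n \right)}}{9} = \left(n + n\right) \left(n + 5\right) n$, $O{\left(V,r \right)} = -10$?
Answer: $-547660$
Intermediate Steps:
$S{\left(j,h \right)} = 4 j$
$H{\left(n \right)} = 18 n^{2} \left(5 + n\right)$ ($H{\left(n \right)} = 9 \left(n + n\right) \left(n + 5\right) n = 9 \cdot 2 n \left(5 + n\right) n = 9 \cdot 2 n^{2} \left(5 + n\right) = 18 n^{2} \left(5 + n\right)$)
$O{\left(5,-11 \right)} H{\left(S{\left(2,0 \right)} + 5 \right)} - 100 = - 10 \cdot 18 \left(4 \cdot 2 + 5\right)^{2} \left(5 + \left(4 \cdot 2 + 5\right)\right) - 100 = - 10 \cdot 18 \left(8 + 5\right)^{2} \left(5 + \left(8 + 5\right)\right) - 100 = - 10 \cdot 18 \cdot 13^{2} \left(5 + 13\right) - 100 = - 10 \cdot 18 \cdot 169 \cdot 18 - 100 = \left(-10\right) 54756 - 100 = -547560 - 100 = -547660$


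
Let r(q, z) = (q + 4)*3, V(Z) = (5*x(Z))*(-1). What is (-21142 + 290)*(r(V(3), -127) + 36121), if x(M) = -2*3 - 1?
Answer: -755634776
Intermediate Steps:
x(M) = -7 (x(M) = -6 - 1 = -7)
V(Z) = 35 (V(Z) = (5*(-7))*(-1) = -35*(-1) = 35)
r(q, z) = 12 + 3*q (r(q, z) = (4 + q)*3 = 12 + 3*q)
(-21142 + 290)*(r(V(3), -127) + 36121) = (-21142 + 290)*((12 + 3*35) + 36121) = -20852*((12 + 105) + 36121) = -20852*(117 + 36121) = -20852*36238 = -755634776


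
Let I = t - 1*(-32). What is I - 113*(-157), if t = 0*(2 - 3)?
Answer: 17773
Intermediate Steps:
t = 0 (t = 0*(-1) = 0)
I = 32 (I = 0 - 1*(-32) = 0 + 32 = 32)
I - 113*(-157) = 32 - 113*(-157) = 32 + 17741 = 17773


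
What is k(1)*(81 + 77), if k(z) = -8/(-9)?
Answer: 1264/9 ≈ 140.44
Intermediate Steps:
k(z) = 8/9 (k(z) = -8*(-⅑) = 8/9)
k(1)*(81 + 77) = 8*(81 + 77)/9 = (8/9)*158 = 1264/9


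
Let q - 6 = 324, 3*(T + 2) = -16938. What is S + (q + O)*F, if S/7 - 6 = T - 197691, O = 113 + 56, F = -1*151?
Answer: -1498680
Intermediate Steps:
T = -5648 (T = -2 + (⅓)*(-16938) = -2 - 5646 = -5648)
F = -151
O = 169
q = 330 (q = 6 + 324 = 330)
S = -1423331 (S = 42 + 7*(-5648 - 197691) = 42 + 7*(-203339) = 42 - 1423373 = -1423331)
S + (q + O)*F = -1423331 + (330 + 169)*(-151) = -1423331 + 499*(-151) = -1423331 - 75349 = -1498680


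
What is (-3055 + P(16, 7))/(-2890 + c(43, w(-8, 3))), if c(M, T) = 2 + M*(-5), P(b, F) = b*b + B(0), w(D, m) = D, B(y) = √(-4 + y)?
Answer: 2799/3103 - 2*I/3103 ≈ 0.90203 - 0.00064454*I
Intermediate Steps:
P(b, F) = b² + 2*I (P(b, F) = b*b + √(-4 + 0) = b² + √(-4) = b² + 2*I)
c(M, T) = 2 - 5*M
(-3055 + P(16, 7))/(-2890 + c(43, w(-8, 3))) = (-3055 + (16² + 2*I))/(-2890 + (2 - 5*43)) = (-3055 + (256 + 2*I))/(-2890 + (2 - 215)) = (-2799 + 2*I)/(-2890 - 213) = (-2799 + 2*I)/(-3103) = (-2799 + 2*I)*(-1/3103) = 2799/3103 - 2*I/3103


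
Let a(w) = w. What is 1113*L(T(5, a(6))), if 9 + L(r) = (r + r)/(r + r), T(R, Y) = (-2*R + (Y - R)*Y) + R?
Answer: -8904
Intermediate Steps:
T(R, Y) = -R + Y*(Y - R) (T(R, Y) = (-2*R + Y*(Y - R)) + R = -R + Y*(Y - R))
L(r) = -8 (L(r) = -9 + (r + r)/(r + r) = -9 + (2*r)/((2*r)) = -9 + (2*r)*(1/(2*r)) = -9 + 1 = -8)
1113*L(T(5, a(6))) = 1113*(-8) = -8904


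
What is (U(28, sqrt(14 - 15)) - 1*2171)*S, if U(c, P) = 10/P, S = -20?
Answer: 43420 + 200*I ≈ 43420.0 + 200.0*I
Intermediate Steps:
(U(28, sqrt(14 - 15)) - 1*2171)*S = (10/(sqrt(14 - 15)) - 1*2171)*(-20) = (10/(sqrt(-1)) - 2171)*(-20) = (10/I - 2171)*(-20) = (10*(-I) - 2171)*(-20) = (-10*I - 2171)*(-20) = (-2171 - 10*I)*(-20) = 43420 + 200*I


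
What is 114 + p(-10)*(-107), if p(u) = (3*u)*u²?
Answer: 321114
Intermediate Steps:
p(u) = 3*u³
114 + p(-10)*(-107) = 114 + (3*(-10)³)*(-107) = 114 + (3*(-1000))*(-107) = 114 - 3000*(-107) = 114 + 321000 = 321114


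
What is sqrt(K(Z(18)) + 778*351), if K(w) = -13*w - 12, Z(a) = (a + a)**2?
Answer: sqrt(256218) ≈ 506.18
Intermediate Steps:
Z(a) = 4*a**2 (Z(a) = (2*a)**2 = 4*a**2)
K(w) = -12 - 13*w
sqrt(K(Z(18)) + 778*351) = sqrt((-12 - 52*18**2) + 778*351) = sqrt((-12 - 52*324) + 273078) = sqrt((-12 - 13*1296) + 273078) = sqrt((-12 - 16848) + 273078) = sqrt(-16860 + 273078) = sqrt(256218)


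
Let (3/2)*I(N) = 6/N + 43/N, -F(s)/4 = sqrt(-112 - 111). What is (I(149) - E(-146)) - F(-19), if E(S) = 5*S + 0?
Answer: 326408/447 + 4*I*sqrt(223) ≈ 730.22 + 59.733*I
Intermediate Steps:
F(s) = -4*I*sqrt(223) (F(s) = -4*sqrt(-112 - 111) = -4*I*sqrt(223))
E(S) = 5*S
I(N) = 98/(3*N) (I(N) = 2*(6/N + 43/N)/3 = 2*(49/N)/3 = 98/(3*N))
(I(149) - E(-146)) - F(-19) = ((98/3)/149 - 5*(-146)) - (-4)*I*sqrt(223) = ((98/3)*(1/149) - 1*(-730)) + 4*I*sqrt(223) = (98/447 + 730) + 4*I*sqrt(223) = 326408/447 + 4*I*sqrt(223)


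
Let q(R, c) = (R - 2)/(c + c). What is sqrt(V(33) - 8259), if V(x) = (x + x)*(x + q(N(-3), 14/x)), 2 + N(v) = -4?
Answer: I*sqrt(328461)/7 ≈ 81.874*I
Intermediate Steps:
N(v) = -6 (N(v) = -2 - 4 = -6)
q(R, c) = (-2 + R)/(2*c) (q(R, c) = (-2 + R)/((2*c)) = (-2 + R)*(1/(2*c)) = (-2 + R)/(2*c))
V(x) = 10*x**2/7 (V(x) = (x + x)*(x + (-2 - 6)/(2*((14/x)))) = (2*x)*(x + (1/2)*(x/14)*(-8)) = (2*x)*(x - 2*x/7) = (2*x)*(5*x/7) = 10*x**2/7)
sqrt(V(33) - 8259) = sqrt((10/7)*33**2 - 8259) = sqrt((10/7)*1089 - 8259) = sqrt(10890/7 - 8259) = sqrt(-46923/7) = I*sqrt(328461)/7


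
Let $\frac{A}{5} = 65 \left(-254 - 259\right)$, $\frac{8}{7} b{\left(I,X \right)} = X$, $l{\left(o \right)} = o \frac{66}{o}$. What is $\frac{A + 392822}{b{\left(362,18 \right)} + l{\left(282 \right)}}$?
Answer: $\frac{904388}{327} \approx 2765.7$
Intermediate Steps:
$l{\left(o \right)} = 66$
$b{\left(I,X \right)} = \frac{7 X}{8}$
$A = -166725$ ($A = 5 \cdot 65 \left(-254 - 259\right) = 5 \cdot 65 \left(-513\right) = 5 \left(-33345\right) = -166725$)
$\frac{A + 392822}{b{\left(362,18 \right)} + l{\left(282 \right)}} = \frac{-166725 + 392822}{\frac{7}{8} \cdot 18 + 66} = \frac{226097}{\frac{63}{4} + 66} = \frac{226097}{\frac{327}{4}} = 226097 \cdot \frac{4}{327} = \frac{904388}{327}$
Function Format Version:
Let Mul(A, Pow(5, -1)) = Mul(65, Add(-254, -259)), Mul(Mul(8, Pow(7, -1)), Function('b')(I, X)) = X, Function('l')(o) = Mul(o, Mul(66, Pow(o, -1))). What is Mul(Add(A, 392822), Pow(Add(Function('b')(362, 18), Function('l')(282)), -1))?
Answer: Rational(904388, 327) ≈ 2765.7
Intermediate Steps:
Function('l')(o) = 66
Function('b')(I, X) = Mul(Rational(7, 8), X)
A = -166725 (A = Mul(5, Mul(65, Add(-254, -259))) = Mul(5, Mul(65, -513)) = Mul(5, -33345) = -166725)
Mul(Add(A, 392822), Pow(Add(Function('b')(362, 18), Function('l')(282)), -1)) = Mul(Add(-166725, 392822), Pow(Add(Mul(Rational(7, 8), 18), 66), -1)) = Mul(226097, Pow(Add(Rational(63, 4), 66), -1)) = Mul(226097, Pow(Rational(327, 4), -1)) = Mul(226097, Rational(4, 327)) = Rational(904388, 327)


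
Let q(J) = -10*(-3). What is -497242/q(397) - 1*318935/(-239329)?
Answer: -59497431284/3589935 ≈ -16573.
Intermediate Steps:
q(J) = 30
-497242/q(397) - 1*318935/(-239329) = -497242/30 - 1*318935/(-239329) = -497242*1/30 - 318935*(-1/239329) = -248621/15 + 318935/239329 = -59497431284/3589935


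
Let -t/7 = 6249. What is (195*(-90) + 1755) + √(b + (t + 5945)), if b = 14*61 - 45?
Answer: -15795 + I*√36989 ≈ -15795.0 + 192.33*I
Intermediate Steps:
t = -43743 (t = -7*6249 = -43743)
b = 809 (b = 854 - 45 = 809)
(195*(-90) + 1755) + √(b + (t + 5945)) = (195*(-90) + 1755) + √(809 + (-43743 + 5945)) = (-17550 + 1755) + √(809 - 37798) = -15795 + √(-36989) = -15795 + I*√36989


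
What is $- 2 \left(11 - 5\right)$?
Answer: $-12$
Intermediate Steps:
$- 2 \left(11 - 5\right) = \left(-2\right) 6 = -12$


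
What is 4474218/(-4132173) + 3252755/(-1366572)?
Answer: -6518429142437/1882303973652 ≈ -3.4630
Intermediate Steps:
4474218/(-4132173) + 3252755/(-1366572) = 4474218*(-1/4132173) + 3252755*(-1/1366572) = -1491406/1377391 - 3252755/1366572 = -6518429142437/1882303973652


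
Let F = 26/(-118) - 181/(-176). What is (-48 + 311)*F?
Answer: 2206833/10384 ≈ 212.52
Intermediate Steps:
F = 8391/10384 (F = 26*(-1/118) - 181*(-1/176) = -13/59 + 181/176 = 8391/10384 ≈ 0.80807)
(-48 + 311)*F = (-48 + 311)*(8391/10384) = 263*(8391/10384) = 2206833/10384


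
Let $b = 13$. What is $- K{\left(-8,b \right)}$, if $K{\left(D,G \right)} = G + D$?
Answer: $-5$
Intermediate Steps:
$K{\left(D,G \right)} = D + G$
$- K{\left(-8,b \right)} = - (-8 + 13) = \left(-1\right) 5 = -5$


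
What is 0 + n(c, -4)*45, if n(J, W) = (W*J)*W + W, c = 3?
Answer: 1980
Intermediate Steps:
n(J, W) = W + J*W² (n(J, W) = (J*W)*W + W = J*W² + W = W + J*W²)
0 + n(c, -4)*45 = 0 - 4*(1 + 3*(-4))*45 = 0 - 4*(1 - 12)*45 = 0 - 4*(-11)*45 = 0 + 44*45 = 0 + 1980 = 1980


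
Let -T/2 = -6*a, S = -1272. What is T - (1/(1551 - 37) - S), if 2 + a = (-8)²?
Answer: -799393/1514 ≈ -528.00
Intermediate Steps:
a = 62 (a = -2 + (-8)² = -2 + 64 = 62)
T = 744 (T = -(-12)*62 = -2*(-372) = 744)
T - (1/(1551 - 37) - S) = 744 - (1/(1551 - 37) - 1*(-1272)) = 744 - (1/1514 + 1272) = 744 - 1*1925809/1514 = 744 - 1925809/1514 = -799393/1514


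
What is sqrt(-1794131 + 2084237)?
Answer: 3*sqrt(32234) ≈ 538.62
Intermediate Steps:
sqrt(-1794131 + 2084237) = sqrt(290106) = 3*sqrt(32234)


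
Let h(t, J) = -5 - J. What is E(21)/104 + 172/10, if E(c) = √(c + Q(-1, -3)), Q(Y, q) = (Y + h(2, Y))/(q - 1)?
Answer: 86/5 + √89/208 ≈ 17.245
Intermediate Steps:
Q(Y, q) = -5/(-1 + q) (Q(Y, q) = (Y + (-5 - Y))/(q - 1) = -5/(-1 + q))
E(c) = √(5/4 + c) (E(c) = √(c - 5/(-1 - 3)) = √(c - 5/(-4)) = √(c - 5*(-¼)) = √(c + 5/4) = √(5/4 + c))
E(21)/104 + 172/10 = (√(5 + 4*21)/2)/104 + 172/10 = (√(5 + 84)/2)*(1/104) + 172*(⅒) = (√89/2)*(1/104) + 86/5 = √89/208 + 86/5 = 86/5 + √89/208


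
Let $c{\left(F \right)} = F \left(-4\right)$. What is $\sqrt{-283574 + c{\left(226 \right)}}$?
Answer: $i \sqrt{284478} \approx 533.37 i$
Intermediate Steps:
$c{\left(F \right)} = - 4 F$
$\sqrt{-283574 + c{\left(226 \right)}} = \sqrt{-283574 - 904} = \sqrt{-284478} = i \sqrt{284478}$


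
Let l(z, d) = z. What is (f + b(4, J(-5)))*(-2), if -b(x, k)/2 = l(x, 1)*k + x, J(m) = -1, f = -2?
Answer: 4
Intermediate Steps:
b(x, k) = -2*x - 2*k*x (b(x, k) = -2*(x*k + x) = -2*(k*x + x) = -2*(x + k*x) = -2*x - 2*k*x)
(f + b(4, J(-5)))*(-2) = (-2 + 2*4*(-1 - 1*(-1)))*(-2) = (-2 + 2*4*(-1 + 1))*(-2) = (-2 + 2*4*0)*(-2) = (-2 + 0)*(-2) = -2*(-2) = 4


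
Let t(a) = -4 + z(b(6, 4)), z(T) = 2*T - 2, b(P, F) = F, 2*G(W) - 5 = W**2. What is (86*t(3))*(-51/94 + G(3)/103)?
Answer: -395170/4841 ≈ -81.630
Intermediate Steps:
G(W) = 5/2 + W**2/2
z(T) = -2 + 2*T
t(a) = 2 (t(a) = -4 + (-2 + 2*4) = -4 + (-2 + 8) = -4 + 6 = 2)
(86*t(3))*(-51/94 + G(3)/103) = (86*2)*(-51/94 + (5/2 + (1/2)*3**2)/103) = 172*(-51*1/94 + (5/2 + (1/2)*9)*(1/103)) = 172*(-51/94 + (5/2 + 9/2)*(1/103)) = 172*(-51/94 + 7*(1/103)) = 172*(-51/94 + 7/103) = 172*(-4595/9682) = -395170/4841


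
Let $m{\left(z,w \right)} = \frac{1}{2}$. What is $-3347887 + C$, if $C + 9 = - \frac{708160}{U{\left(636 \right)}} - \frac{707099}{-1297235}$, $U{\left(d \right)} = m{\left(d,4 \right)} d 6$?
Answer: $- \frac{2071844078024297}{618781095} \approx -3.3483 \cdot 10^{6}$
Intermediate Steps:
$m{\left(z,w \right)} = \frac{1}{2}$
$U{\left(d \right)} = 3 d$ ($U{\left(d \right)} = \frac{d}{2} \cdot 6 = 3 d$)
$C = - \frac{234894228032}{618781095}$ ($C = -9 - \left(- \frac{707099}{1297235} + \frac{177040}{477}\right) = -9 - \left(- \frac{707099}{1297235} + \frac{708160}{1908}\right) = -9 + \left(\left(-708160\right) \frac{1}{1908} + \frac{707099}{1297235}\right) = -9 + \left(- \frac{177040}{477} + \frac{707099}{1297235}\right) = -9 - \frac{229325198177}{618781095} = - \frac{234894228032}{618781095} \approx -379.61$)
$-3347887 + C = -3347887 - \frac{234894228032}{618781095} = - \frac{2071844078024297}{618781095}$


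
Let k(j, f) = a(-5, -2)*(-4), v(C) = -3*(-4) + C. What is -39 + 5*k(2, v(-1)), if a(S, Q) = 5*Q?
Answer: 161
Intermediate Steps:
v(C) = 12 + C
k(j, f) = 40 (k(j, f) = (5*(-2))*(-4) = -10*(-4) = 40)
-39 + 5*k(2, v(-1)) = -39 + 5*40 = -39 + 200 = 161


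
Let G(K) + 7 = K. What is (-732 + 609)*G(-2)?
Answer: 1107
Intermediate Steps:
G(K) = -7 + K
(-732 + 609)*G(-2) = (-732 + 609)*(-7 - 2) = -123*(-9) = 1107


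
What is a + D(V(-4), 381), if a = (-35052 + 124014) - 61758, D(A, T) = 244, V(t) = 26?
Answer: 27448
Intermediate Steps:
a = 27204 (a = 88962 - 61758 = 27204)
a + D(V(-4), 381) = 27204 + 244 = 27448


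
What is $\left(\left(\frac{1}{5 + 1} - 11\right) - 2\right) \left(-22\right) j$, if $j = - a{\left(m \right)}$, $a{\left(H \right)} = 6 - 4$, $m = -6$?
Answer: $- \frac{1694}{3} \approx -564.67$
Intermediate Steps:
$a{\left(H \right)} = 2$
$j = -2$ ($j = \left(-1\right) 2 = -2$)
$\left(\left(\frac{1}{5 + 1} - 11\right) - 2\right) \left(-22\right) j = \left(\left(\frac{1}{5 + 1} - 11\right) - 2\right) \left(-22\right) \left(-2\right) = \left(\left(\frac{1}{6} - 11\right) - 2\right) \left(-22\right) \left(-2\right) = \left(- \frac{65}{6} - 2\right) \left(-22\right) \left(-2\right) = \left(- \frac{77}{6}\right) \left(-22\right) \left(-2\right) = \frac{847}{3} \left(-2\right) = - \frac{1694}{3}$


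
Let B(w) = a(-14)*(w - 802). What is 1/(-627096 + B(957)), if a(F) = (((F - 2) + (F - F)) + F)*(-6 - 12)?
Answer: -1/543396 ≈ -1.8403e-6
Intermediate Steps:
a(F) = 36 - 36*F (a(F) = (((-2 + F) + 0) + F)*(-18) = ((-2 + F) + F)*(-18) = (-2 + 2*F)*(-18) = 36 - 36*F)
B(w) = -433080 + 540*w (B(w) = (36 - 36*(-14))*(w - 802) = (36 + 504)*(-802 + w) = 540*(-802 + w) = -433080 + 540*w)
1/(-627096 + B(957)) = 1/(-627096 + (-433080 + 540*957)) = 1/(-627096 + (-433080 + 516780)) = 1/(-627096 + 83700) = 1/(-543396) = -1/543396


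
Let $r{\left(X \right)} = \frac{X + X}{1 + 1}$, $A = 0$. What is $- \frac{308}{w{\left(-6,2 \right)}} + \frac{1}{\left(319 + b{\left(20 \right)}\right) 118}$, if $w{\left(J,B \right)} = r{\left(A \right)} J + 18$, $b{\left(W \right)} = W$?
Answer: $- \frac{2053433}{120006} \approx -17.111$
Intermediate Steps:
$r{\left(X \right)} = X$ ($r{\left(X \right)} = \frac{2 X}{2} = 2 X \frac{1}{2} = X$)
$w{\left(J,B \right)} = 18$ ($w{\left(J,B \right)} = 0 J + 18 = 0 + 18 = 18$)
$- \frac{308}{w{\left(-6,2 \right)}} + \frac{1}{\left(319 + b{\left(20 \right)}\right) 118} = - \frac{308}{18} + \frac{1}{\left(319 + 20\right) 118} = \left(-308\right) \frac{1}{18} + \frac{1}{339} \cdot \frac{1}{118} = - \frac{154}{9} + \frac{1}{339} \cdot \frac{1}{118} = - \frac{154}{9} + \frac{1}{40002} = - \frac{2053433}{120006}$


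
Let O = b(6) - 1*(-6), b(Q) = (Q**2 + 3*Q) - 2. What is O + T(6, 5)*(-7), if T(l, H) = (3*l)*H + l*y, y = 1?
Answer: -614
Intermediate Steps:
b(Q) = -2 + Q**2 + 3*Q
O = 58 (O = (-2 + 6**2 + 3*6) - 1*(-6) = (-2 + 36 + 18) + 6 = 52 + 6 = 58)
T(l, H) = l + 3*H*l (T(l, H) = (3*l)*H + l*1 = 3*H*l + l = l + 3*H*l)
O + T(6, 5)*(-7) = 58 + (6*(1 + 3*5))*(-7) = 58 + (6*(1 + 15))*(-7) = 58 + (6*16)*(-7) = 58 + 96*(-7) = 58 - 672 = -614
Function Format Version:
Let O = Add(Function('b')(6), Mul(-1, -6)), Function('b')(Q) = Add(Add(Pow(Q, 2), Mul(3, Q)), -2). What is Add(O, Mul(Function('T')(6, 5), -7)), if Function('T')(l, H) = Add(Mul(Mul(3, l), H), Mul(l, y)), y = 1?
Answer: -614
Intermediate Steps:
Function('b')(Q) = Add(-2, Pow(Q, 2), Mul(3, Q))
O = 58 (O = Add(Add(-2, Pow(6, 2), Mul(3, 6)), Mul(-1, -6)) = Add(Add(-2, 36, 18), 6) = Add(52, 6) = 58)
Function('T')(l, H) = Add(l, Mul(3, H, l)) (Function('T')(l, H) = Add(Mul(Mul(3, l), H), Mul(l, 1)) = Add(Mul(3, H, l), l) = Add(l, Mul(3, H, l)))
Add(O, Mul(Function('T')(6, 5), -7)) = Add(58, Mul(Mul(6, Add(1, Mul(3, 5))), -7)) = Add(58, Mul(Mul(6, Add(1, 15)), -7)) = Add(58, Mul(Mul(6, 16), -7)) = Add(58, Mul(96, -7)) = Add(58, -672) = -614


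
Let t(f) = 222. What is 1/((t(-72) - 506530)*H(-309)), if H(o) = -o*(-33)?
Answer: 1/5162822676 ≈ 1.9369e-10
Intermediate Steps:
H(o) = 33*o (H(o) = -(-33)*o = 33*o)
1/((t(-72) - 506530)*H(-309)) = 1/((222 - 506530)*((33*(-309)))) = 1/(-506308*(-10197)) = -1/506308*(-1/10197) = 1/5162822676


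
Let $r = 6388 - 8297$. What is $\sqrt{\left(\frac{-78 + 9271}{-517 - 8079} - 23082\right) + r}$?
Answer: $\frac{i \sqrt{461673600521}}{4298} \approx 158.09 i$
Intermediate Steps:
$r = -1909$ ($r = 6388 - 8297 = -1909$)
$\sqrt{\left(\frac{-78 + 9271}{-517 - 8079} - 23082\right) + r} = \sqrt{\left(\frac{-78 + 9271}{-517 - 8079} - 23082\right) - 1909} = \sqrt{\left(\frac{9193}{-8596} - 23082\right) - 1909} = \sqrt{\left(9193 \left(- \frac{1}{8596}\right) - 23082\right) - 1909} = \sqrt{\left(- \frac{9193}{8596} - 23082\right) - 1909} = \sqrt{- \frac{198422065}{8596} - 1909} = \sqrt{- \frac{214831829}{8596}} = \frac{i \sqrt{461673600521}}{4298}$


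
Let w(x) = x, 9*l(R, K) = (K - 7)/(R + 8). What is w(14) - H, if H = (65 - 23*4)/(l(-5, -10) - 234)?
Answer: 87961/6335 ≈ 13.885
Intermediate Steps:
l(R, K) = (-7 + K)/(9*(8 + R)) (l(R, K) = ((K - 7)/(R + 8))/9 = ((-7 + K)/(8 + R))/9 = (-7 + K)/(9*(8 + R)))
H = 729/6335 (H = (65 - 23*4)/((-7 - 10)/(9*(8 - 5)) - 234) = (65 - 92)/((⅑)*(-17)/3 - 234) = -27/((⅑)*(⅓)*(-17) - 234) = -27/(-17/27 - 234) = -27/(-6335/27) = -27*(-27/6335) = 729/6335 ≈ 0.11507)
w(14) - H = 14 - 1*729/6335 = 14 - 729/6335 = 87961/6335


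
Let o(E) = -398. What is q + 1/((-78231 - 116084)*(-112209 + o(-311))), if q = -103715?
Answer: -2269411686996574/21881229205 ≈ -1.0372e+5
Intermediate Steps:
q + 1/((-78231 - 116084)*(-112209 + o(-311))) = -103715 + 1/((-78231 - 116084)*(-112209 - 398)) = -103715 + 1/(-194315*(-112607)) = -103715 + 1/21881229205 = -2269411686996574/21881229205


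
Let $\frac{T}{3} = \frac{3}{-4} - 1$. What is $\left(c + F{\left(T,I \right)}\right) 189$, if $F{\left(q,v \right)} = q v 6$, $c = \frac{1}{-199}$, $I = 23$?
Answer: $- \frac{54498717}{398} \approx -1.3693 \cdot 10^{5}$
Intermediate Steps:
$c = - \frac{1}{199} \approx -0.0050251$
$T = - \frac{21}{4}$ ($T = 3 \left(\frac{3}{-4} - 1\right) = 3 \left(3 \left(- \frac{1}{4}\right) - 1\right) = 3 \left(- \frac{3}{4} - 1\right) = 3 \left(- \frac{7}{4}\right) = - \frac{21}{4} \approx -5.25$)
$F{\left(q,v \right)} = 6 q v$
$\left(c + F{\left(T,I \right)}\right) 189 = \left(- \frac{1}{199} + 6 \left(- \frac{21}{4}\right) 23\right) 189 = \left(- \frac{1}{199} - \frac{1449}{2}\right) 189 = \left(- \frac{288353}{398}\right) 189 = - \frac{54498717}{398}$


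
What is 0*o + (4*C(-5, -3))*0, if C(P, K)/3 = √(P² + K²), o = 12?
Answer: 0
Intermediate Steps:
C(P, K) = 3*√(K² + P²) (C(P, K) = 3*√(P² + K²) = 3*√(K² + P²))
0*o + (4*C(-5, -3))*0 = 0*12 + (4*(3*√((-3)² + (-5)²)))*0 = 0 + (4*(3*√(9 + 25)))*0 = 0 + (4*(3*√34))*0 = 0 + (12*√34)*0 = 0 + 0 = 0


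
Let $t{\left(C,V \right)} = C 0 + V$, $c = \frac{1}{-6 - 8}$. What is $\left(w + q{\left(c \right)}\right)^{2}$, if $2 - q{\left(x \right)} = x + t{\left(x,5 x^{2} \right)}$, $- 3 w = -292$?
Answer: $\frac{3414649225}{345744} \approx 9876.2$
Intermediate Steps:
$w = \frac{292}{3}$ ($w = \left(- \frac{1}{3}\right) \left(-292\right) = \frac{292}{3} \approx 97.333$)
$c = - \frac{1}{14}$ ($c = \frac{1}{-14} = - \frac{1}{14} \approx -0.071429$)
$t{\left(C,V \right)} = V$ ($t{\left(C,V \right)} = 0 + V = V$)
$q{\left(x \right)} = 2 - x - 5 x^{2}$ ($q{\left(x \right)} = 2 - \left(x + 5 x^{2}\right) = 2 - x - 5 x^{2}$)
$\left(w + q{\left(c \right)}\right)^{2} = \left(\frac{292}{3} - \left(- \frac{29}{14} + \frac{5}{196}\right)\right)^{2} = \left(\frac{292}{3} + \left(2 + \frac{1}{14} - \frac{5}{196}\right)\right)^{2} = \left(\frac{292}{3} + \frac{401}{196}\right)^{2} = \left(\frac{58435}{588}\right)^{2} = \frac{3414649225}{345744}$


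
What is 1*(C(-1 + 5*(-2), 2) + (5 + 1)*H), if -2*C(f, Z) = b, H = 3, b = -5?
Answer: 41/2 ≈ 20.500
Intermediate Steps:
C(f, Z) = 5/2 (C(f, Z) = -1/2*(-5) = 5/2)
1*(C(-1 + 5*(-2), 2) + (5 + 1)*H) = 1*(5/2 + (5 + 1)*3) = 1*(5/2 + 6*3) = 1*(5/2 + 18) = 1*(41/2) = 41/2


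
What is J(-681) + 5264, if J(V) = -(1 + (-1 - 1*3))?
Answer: 5267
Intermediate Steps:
J(V) = 3 (J(V) = -(1 + (-1 - 3)) = -(1 - 4) = -1*(-3) = 3)
J(-681) + 5264 = 3 + 5264 = 5267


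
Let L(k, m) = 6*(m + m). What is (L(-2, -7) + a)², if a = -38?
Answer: 14884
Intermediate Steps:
L(k, m) = 12*m (L(k, m) = 6*(2*m) = 12*m)
(L(-2, -7) + a)² = (12*(-7) - 38)² = (-84 - 38)² = (-122)² = 14884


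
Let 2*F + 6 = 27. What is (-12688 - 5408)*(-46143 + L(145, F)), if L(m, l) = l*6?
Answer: 833863680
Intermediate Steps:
F = 21/2 (F = -3 + (½)*27 = -3 + 27/2 = 21/2 ≈ 10.500)
L(m, l) = 6*l
(-12688 - 5408)*(-46143 + L(145, F)) = (-12688 - 5408)*(-46143 + 6*(21/2)) = -18096*(-46143 + 63) = -18096*(-46080) = 833863680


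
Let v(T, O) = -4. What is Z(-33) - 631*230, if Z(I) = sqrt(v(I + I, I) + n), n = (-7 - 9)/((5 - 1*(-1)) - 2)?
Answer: -145130 + 2*I*sqrt(2) ≈ -1.4513e+5 + 2.8284*I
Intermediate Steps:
n = -4 (n = -16/((5 + 1) - 2) = -16/(6 - 2) = -16/4 = -16*1/4 = -4)
Z(I) = 2*I*sqrt(2) (Z(I) = sqrt(-4 - 4) = sqrt(-8) = 2*I*sqrt(2))
Z(-33) - 631*230 = 2*I*sqrt(2) - 631*230 = 2*I*sqrt(2) - 145130 = -145130 + 2*I*sqrt(2)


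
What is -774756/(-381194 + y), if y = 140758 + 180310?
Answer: 129126/10021 ≈ 12.886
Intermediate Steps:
y = 321068
-774756/(-381194 + y) = -774756/(-381194 + 321068) = -774756/(-60126) = -774756*(-1/60126) = 129126/10021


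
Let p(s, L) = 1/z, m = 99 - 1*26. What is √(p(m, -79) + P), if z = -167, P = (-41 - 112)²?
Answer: √652853434/167 ≈ 153.00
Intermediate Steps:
P = 23409 (P = (-153)² = 23409)
m = 73 (m = 99 - 26 = 73)
p(s, L) = -1/167 (p(s, L) = 1/(-167) = -1/167)
√(p(m, -79) + P) = √(-1/167 + 23409) = √(3909302/167) = √652853434/167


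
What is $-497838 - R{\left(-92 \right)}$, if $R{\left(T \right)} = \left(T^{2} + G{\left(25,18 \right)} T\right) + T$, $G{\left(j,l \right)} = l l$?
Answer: $-476402$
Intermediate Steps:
$G{\left(j,l \right)} = l^{2}$
$R{\left(T \right)} = T^{2} + 325 T$ ($R{\left(T \right)} = \left(T^{2} + 18^{2} T\right) + T = \left(T^{2} + 324 T\right) + T = T^{2} + 325 T$)
$-497838 - R{\left(-92 \right)} = -497838 - - 92 \left(325 - 92\right) = -497838 - \left(-92\right) 233 = -497838 - -21436 = -497838 + 21436 = -476402$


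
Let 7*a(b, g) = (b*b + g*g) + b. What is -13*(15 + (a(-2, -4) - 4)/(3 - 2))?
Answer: -1235/7 ≈ -176.43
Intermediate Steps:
a(b, g) = b/7 + b**2/7 + g**2/7 (a(b, g) = ((b*b + g*g) + b)/7 = ((b**2 + g**2) + b)/7 = (b + b**2 + g**2)/7 = b/7 + b**2/7 + g**2/7)
-13*(15 + (a(-2, -4) - 4)/(3 - 2)) = -13*(15 + (((1/7)*(-2) + (1/7)*(-2)**2 + (1/7)*(-4)**2) - 4)/(3 - 2)) = -13*(15 + ((-2/7 + (1/7)*4 + (1/7)*16) - 4)/1) = -13*(15 + ((-2/7 + 4/7 + 16/7) - 4)*1) = -13*(15 + (18/7 - 4)*1) = -13*(15 - 10/7*1) = -13*(15 - 10/7) = -13*95/7 = -1235/7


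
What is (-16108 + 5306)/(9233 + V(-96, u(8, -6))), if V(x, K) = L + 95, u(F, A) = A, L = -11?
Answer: -982/847 ≈ -1.1594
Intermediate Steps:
V(x, K) = 84 (V(x, K) = -11 + 95 = 84)
(-16108 + 5306)/(9233 + V(-96, u(8, -6))) = (-16108 + 5306)/(9233 + 84) = -10802/9317 = -10802*1/9317 = -982/847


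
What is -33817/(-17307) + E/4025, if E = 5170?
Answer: 45118123/13932135 ≈ 3.2384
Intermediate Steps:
-33817/(-17307) + E/4025 = -33817/(-17307) + 5170/4025 = -33817*(-1/17307) + 5170*(1/4025) = 33817/17307 + 1034/805 = 45118123/13932135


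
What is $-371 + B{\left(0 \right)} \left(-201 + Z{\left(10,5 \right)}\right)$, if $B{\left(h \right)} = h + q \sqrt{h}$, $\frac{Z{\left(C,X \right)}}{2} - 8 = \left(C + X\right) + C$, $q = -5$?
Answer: $-371$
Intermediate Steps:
$Z{\left(C,X \right)} = 16 + 2 X + 4 C$ ($Z{\left(C,X \right)} = 16 + 2 \left(\left(C + X\right) + C\right) = 16 + 2 \left(X + 2 C\right) = 16 + \left(2 X + 4 C\right) = 16 + 2 X + 4 C$)
$B{\left(h \right)} = h - 5 \sqrt{h}$
$-371 + B{\left(0 \right)} \left(-201 + Z{\left(10,5 \right)}\right) = -371 + \left(0 - 5 \sqrt{0}\right) \left(-201 + \left(16 + 2 \cdot 5 + 4 \cdot 10\right)\right) = -371 + \left(0 - 0\right) \left(-201 + \left(16 + 10 + 40\right)\right) = -371 + \left(0 + 0\right) \left(-201 + 66\right) = -371 + 0 \left(-135\right) = -371 + 0 = -371$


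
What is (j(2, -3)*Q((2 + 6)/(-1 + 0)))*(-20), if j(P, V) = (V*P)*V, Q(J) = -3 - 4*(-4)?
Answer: -4680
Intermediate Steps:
Q(J) = 13 (Q(J) = -3 + 16 = 13)
j(P, V) = P*V² (j(P, V) = (P*V)*V = P*V²)
(j(2, -3)*Q((2 + 6)/(-1 + 0)))*(-20) = ((2*(-3)²)*13)*(-20) = ((2*9)*13)*(-20) = (18*13)*(-20) = 234*(-20) = -4680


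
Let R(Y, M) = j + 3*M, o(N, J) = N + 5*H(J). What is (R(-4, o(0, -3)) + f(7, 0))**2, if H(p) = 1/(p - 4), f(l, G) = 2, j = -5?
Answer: 1296/49 ≈ 26.449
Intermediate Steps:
H(p) = 1/(-4 + p)
o(N, J) = N + 5/(-4 + J)
R(Y, M) = -5 + 3*M
(R(-4, o(0, -3)) + f(7, 0))**2 = ((-5 + 3*((5 + 0*(-4 - 3))/(-4 - 3))) + 2)**2 = ((-5 + 3*((5 + 0*(-7))/(-7))) + 2)**2 = ((-5 + 3*(-(5 + 0)/7)) + 2)**2 = ((-5 + 3*(-1/7*5)) + 2)**2 = ((-5 + 3*(-5/7)) + 2)**2 = ((-5 - 15/7) + 2)**2 = (-50/7 + 2)**2 = (-36/7)**2 = 1296/49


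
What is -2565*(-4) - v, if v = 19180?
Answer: -8920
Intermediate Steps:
-2565*(-4) - v = -2565*(-4) - 1*19180 = 10260 - 19180 = -8920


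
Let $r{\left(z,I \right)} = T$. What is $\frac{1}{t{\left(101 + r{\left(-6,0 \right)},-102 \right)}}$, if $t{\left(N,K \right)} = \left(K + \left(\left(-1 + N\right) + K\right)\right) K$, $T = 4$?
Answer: $\frac{1}{10200} \approx 9.8039 \cdot 10^{-5}$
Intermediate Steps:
$r{\left(z,I \right)} = 4$
$t{\left(N,K \right)} = K \left(-1 + N + 2 K\right)$ ($t{\left(N,K \right)} = \left(K + \left(-1 + K + N\right)\right) K = \left(-1 + N + 2 K\right) K = K \left(-1 + N + 2 K\right)$)
$\frac{1}{t{\left(101 + r{\left(-6,0 \right)},-102 \right)}} = \frac{1}{\left(-102\right) \left(-1 + \left(101 + 4\right) + 2 \left(-102\right)\right)} = \frac{1}{\left(-102\right) \left(-1 + 105 - 204\right)} = \frac{1}{\left(-102\right) \left(-100\right)} = \frac{1}{10200}$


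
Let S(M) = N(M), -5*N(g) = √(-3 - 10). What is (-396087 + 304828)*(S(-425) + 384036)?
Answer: -35046741324 + 91259*I*√13/5 ≈ -3.5047e+10 + 65808.0*I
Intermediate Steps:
N(g) = -I*√13/5 (N(g) = -√(-3 - 10)/5 = -I*√13/5)
S(M) = -I*√13/5
(-396087 + 304828)*(S(-425) + 384036) = (-396087 + 304828)*(-I*√13/5 + 384036) = -91259*(384036 - I*√13/5) = -35046741324 + 91259*I*√13/5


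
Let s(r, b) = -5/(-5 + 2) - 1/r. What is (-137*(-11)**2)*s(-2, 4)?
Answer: -215501/6 ≈ -35917.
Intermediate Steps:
s(r, b) = 5/3 - 1/r (s(r, b) = -5/(-3) - 1/r = -5*(-1/3) - 1/r = 5/3 - 1/r)
(-137*(-11)**2)*s(-2, 4) = (-137*(-11)**2)*(5/3 - 1/(-2)) = (-137*121)*(5/3 - 1*(-1/2)) = -16577*(5/3 + 1/2) = -16577*13/6 = -215501/6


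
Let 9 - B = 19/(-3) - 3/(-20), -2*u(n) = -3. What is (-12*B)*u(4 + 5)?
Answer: -2733/10 ≈ -273.30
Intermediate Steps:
u(n) = 3/2 (u(n) = -½*(-3) = 3/2)
B = 911/60 (B = 9 - (19/(-3) - 3/(-20)) = 9 - (19*(-⅓) - 3*(-1/20)) = 9 - (-19/3 + 3/20) = 9 - 1*(-371/60) = 9 + 371/60 = 911/60 ≈ 15.183)
(-12*B)*u(4 + 5) = -12*911/60*(3/2) = -911/5*3/2 = -2733/10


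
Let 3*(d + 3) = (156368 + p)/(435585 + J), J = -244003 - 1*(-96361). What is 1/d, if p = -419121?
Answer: -863829/2854240 ≈ -0.30265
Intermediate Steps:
J = -147642 (J = -244003 + 96361 = -147642)
d = -2854240/863829 (d = -3 + ((156368 - 419121)/(435585 - 147642))/3 = -3 + (-262753/287943)/3 = -3 + (-262753*1/287943)/3 = -3 + (⅓)*(-262753/287943) = -3 - 262753/863829 = -2854240/863829 ≈ -3.3042)
1/d = 1/(-2854240/863829) = -863829/2854240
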